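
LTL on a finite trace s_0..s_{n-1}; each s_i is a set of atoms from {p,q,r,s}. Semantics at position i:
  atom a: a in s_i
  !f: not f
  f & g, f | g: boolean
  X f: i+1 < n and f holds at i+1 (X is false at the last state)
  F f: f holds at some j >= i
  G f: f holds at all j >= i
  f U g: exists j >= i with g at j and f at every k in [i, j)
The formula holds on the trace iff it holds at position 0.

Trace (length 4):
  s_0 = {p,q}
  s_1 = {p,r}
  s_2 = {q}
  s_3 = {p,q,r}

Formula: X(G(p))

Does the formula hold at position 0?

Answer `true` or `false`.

s_0={p,q}: X(G(p))=False G(p)=False p=True
s_1={p,r}: X(G(p))=False G(p)=False p=True
s_2={q}: X(G(p))=True G(p)=False p=False
s_3={p,q,r}: X(G(p))=False G(p)=True p=True

Answer: false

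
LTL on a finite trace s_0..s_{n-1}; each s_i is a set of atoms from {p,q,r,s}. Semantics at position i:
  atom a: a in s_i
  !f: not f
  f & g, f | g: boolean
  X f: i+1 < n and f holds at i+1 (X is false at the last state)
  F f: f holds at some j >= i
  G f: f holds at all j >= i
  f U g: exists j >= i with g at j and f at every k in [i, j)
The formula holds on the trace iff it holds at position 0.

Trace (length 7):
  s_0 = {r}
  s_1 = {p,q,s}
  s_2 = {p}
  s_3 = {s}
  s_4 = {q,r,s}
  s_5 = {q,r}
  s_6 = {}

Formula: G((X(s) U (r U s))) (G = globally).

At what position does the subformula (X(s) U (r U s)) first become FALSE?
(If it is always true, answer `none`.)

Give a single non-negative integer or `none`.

Answer: 5

Derivation:
s_0={r}: (X(s) U (r U s))=True X(s)=True s=False (r U s)=True r=True
s_1={p,q,s}: (X(s) U (r U s))=True X(s)=False s=True (r U s)=True r=False
s_2={p}: (X(s) U (r U s))=True X(s)=True s=False (r U s)=False r=False
s_3={s}: (X(s) U (r U s))=True X(s)=True s=True (r U s)=True r=False
s_4={q,r,s}: (X(s) U (r U s))=True X(s)=False s=True (r U s)=True r=True
s_5={q,r}: (X(s) U (r U s))=False X(s)=False s=False (r U s)=False r=True
s_6={}: (X(s) U (r U s))=False X(s)=False s=False (r U s)=False r=False
G((X(s) U (r U s))) holds globally = False
First violation at position 5.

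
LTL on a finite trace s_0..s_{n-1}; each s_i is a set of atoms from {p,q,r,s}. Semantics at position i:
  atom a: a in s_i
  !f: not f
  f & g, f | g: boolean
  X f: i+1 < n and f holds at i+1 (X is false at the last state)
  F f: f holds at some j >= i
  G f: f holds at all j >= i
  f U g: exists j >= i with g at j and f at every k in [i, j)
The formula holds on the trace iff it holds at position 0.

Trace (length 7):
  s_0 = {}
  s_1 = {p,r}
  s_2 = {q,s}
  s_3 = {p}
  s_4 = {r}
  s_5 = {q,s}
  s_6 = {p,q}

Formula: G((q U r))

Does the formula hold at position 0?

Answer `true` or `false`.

s_0={}: G((q U r))=False (q U r)=False q=False r=False
s_1={p,r}: G((q U r))=False (q U r)=True q=False r=True
s_2={q,s}: G((q U r))=False (q U r)=False q=True r=False
s_3={p}: G((q U r))=False (q U r)=False q=False r=False
s_4={r}: G((q U r))=False (q U r)=True q=False r=True
s_5={q,s}: G((q U r))=False (q U r)=False q=True r=False
s_6={p,q}: G((q U r))=False (q U r)=False q=True r=False

Answer: false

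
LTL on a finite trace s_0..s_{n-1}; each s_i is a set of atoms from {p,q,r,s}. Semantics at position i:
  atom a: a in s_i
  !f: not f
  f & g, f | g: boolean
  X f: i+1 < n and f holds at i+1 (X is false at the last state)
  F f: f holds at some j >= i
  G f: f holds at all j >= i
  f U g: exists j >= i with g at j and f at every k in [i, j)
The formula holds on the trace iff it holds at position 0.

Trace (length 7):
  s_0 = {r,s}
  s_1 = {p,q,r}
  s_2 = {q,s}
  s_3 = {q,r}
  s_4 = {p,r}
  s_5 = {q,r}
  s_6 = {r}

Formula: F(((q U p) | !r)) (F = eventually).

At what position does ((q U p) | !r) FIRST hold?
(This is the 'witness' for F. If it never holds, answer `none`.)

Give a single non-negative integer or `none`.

s_0={r,s}: ((q U p) | !r)=False (q U p)=False q=False p=False !r=False r=True
s_1={p,q,r}: ((q U p) | !r)=True (q U p)=True q=True p=True !r=False r=True
s_2={q,s}: ((q U p) | !r)=True (q U p)=True q=True p=False !r=True r=False
s_3={q,r}: ((q U p) | !r)=True (q U p)=True q=True p=False !r=False r=True
s_4={p,r}: ((q U p) | !r)=True (q U p)=True q=False p=True !r=False r=True
s_5={q,r}: ((q U p) | !r)=False (q U p)=False q=True p=False !r=False r=True
s_6={r}: ((q U p) | !r)=False (q U p)=False q=False p=False !r=False r=True
F(((q U p) | !r)) holds; first witness at position 1.

Answer: 1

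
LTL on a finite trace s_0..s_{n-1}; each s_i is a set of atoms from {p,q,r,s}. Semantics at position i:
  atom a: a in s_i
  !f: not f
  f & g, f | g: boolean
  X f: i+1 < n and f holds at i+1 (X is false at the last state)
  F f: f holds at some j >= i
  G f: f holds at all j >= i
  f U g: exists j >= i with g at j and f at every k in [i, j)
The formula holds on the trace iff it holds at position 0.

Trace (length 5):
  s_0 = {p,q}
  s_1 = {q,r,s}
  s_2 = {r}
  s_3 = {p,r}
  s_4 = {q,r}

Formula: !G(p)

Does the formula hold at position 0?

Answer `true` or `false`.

Answer: true

Derivation:
s_0={p,q}: !G(p)=True G(p)=False p=True
s_1={q,r,s}: !G(p)=True G(p)=False p=False
s_2={r}: !G(p)=True G(p)=False p=False
s_3={p,r}: !G(p)=True G(p)=False p=True
s_4={q,r}: !G(p)=True G(p)=False p=False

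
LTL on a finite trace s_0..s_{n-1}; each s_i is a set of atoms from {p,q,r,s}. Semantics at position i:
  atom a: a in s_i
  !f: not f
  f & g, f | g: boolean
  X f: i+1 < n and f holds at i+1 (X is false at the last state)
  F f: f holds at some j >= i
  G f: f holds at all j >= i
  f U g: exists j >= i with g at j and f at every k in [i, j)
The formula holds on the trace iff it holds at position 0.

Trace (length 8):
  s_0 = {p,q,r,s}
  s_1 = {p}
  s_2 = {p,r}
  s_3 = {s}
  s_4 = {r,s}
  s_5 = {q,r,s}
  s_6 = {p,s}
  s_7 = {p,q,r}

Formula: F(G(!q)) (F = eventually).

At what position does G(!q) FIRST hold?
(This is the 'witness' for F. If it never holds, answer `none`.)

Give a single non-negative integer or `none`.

s_0={p,q,r,s}: G(!q)=False !q=False q=True
s_1={p}: G(!q)=False !q=True q=False
s_2={p,r}: G(!q)=False !q=True q=False
s_3={s}: G(!q)=False !q=True q=False
s_4={r,s}: G(!q)=False !q=True q=False
s_5={q,r,s}: G(!q)=False !q=False q=True
s_6={p,s}: G(!q)=False !q=True q=False
s_7={p,q,r}: G(!q)=False !q=False q=True
F(G(!q)) does not hold (no witness exists).

Answer: none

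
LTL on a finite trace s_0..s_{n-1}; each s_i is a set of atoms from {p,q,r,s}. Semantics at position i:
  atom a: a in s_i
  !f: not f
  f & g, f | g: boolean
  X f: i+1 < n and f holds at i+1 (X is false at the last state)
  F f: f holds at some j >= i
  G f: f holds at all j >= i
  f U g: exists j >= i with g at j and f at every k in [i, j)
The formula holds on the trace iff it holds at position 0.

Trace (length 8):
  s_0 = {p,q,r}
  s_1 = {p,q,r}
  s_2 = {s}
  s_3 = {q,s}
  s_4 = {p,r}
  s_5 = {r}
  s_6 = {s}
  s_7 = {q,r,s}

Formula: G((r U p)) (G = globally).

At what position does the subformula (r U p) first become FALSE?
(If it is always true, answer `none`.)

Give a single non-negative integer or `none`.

Answer: 2

Derivation:
s_0={p,q,r}: (r U p)=True r=True p=True
s_1={p,q,r}: (r U p)=True r=True p=True
s_2={s}: (r U p)=False r=False p=False
s_3={q,s}: (r U p)=False r=False p=False
s_4={p,r}: (r U p)=True r=True p=True
s_5={r}: (r U p)=False r=True p=False
s_6={s}: (r U p)=False r=False p=False
s_7={q,r,s}: (r U p)=False r=True p=False
G((r U p)) holds globally = False
First violation at position 2.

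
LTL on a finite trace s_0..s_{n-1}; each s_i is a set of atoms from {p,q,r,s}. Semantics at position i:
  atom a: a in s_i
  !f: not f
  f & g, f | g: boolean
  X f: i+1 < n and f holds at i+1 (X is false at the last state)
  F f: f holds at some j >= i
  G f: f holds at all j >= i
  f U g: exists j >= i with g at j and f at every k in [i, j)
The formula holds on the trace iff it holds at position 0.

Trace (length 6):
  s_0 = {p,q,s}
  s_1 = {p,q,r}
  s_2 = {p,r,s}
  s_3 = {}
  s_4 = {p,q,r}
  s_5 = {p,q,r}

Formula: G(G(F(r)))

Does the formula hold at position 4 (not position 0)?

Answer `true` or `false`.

Answer: true

Derivation:
s_0={p,q,s}: G(G(F(r)))=True G(F(r))=True F(r)=True r=False
s_1={p,q,r}: G(G(F(r)))=True G(F(r))=True F(r)=True r=True
s_2={p,r,s}: G(G(F(r)))=True G(F(r))=True F(r)=True r=True
s_3={}: G(G(F(r)))=True G(F(r))=True F(r)=True r=False
s_4={p,q,r}: G(G(F(r)))=True G(F(r))=True F(r)=True r=True
s_5={p,q,r}: G(G(F(r)))=True G(F(r))=True F(r)=True r=True
Evaluating at position 4: result = True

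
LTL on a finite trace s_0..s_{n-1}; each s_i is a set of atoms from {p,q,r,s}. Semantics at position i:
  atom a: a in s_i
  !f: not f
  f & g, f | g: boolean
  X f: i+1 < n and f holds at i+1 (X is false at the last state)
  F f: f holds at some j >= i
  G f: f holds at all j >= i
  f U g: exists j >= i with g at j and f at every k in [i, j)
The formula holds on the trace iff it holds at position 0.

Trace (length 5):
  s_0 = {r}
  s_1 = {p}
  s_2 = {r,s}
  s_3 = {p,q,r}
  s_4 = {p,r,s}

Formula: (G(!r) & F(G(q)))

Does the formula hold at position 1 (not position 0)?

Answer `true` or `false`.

s_0={r}: (G(!r) & F(G(q)))=False G(!r)=False !r=False r=True F(G(q))=False G(q)=False q=False
s_1={p}: (G(!r) & F(G(q)))=False G(!r)=False !r=True r=False F(G(q))=False G(q)=False q=False
s_2={r,s}: (G(!r) & F(G(q)))=False G(!r)=False !r=False r=True F(G(q))=False G(q)=False q=False
s_3={p,q,r}: (G(!r) & F(G(q)))=False G(!r)=False !r=False r=True F(G(q))=False G(q)=False q=True
s_4={p,r,s}: (G(!r) & F(G(q)))=False G(!r)=False !r=False r=True F(G(q))=False G(q)=False q=False
Evaluating at position 1: result = False

Answer: false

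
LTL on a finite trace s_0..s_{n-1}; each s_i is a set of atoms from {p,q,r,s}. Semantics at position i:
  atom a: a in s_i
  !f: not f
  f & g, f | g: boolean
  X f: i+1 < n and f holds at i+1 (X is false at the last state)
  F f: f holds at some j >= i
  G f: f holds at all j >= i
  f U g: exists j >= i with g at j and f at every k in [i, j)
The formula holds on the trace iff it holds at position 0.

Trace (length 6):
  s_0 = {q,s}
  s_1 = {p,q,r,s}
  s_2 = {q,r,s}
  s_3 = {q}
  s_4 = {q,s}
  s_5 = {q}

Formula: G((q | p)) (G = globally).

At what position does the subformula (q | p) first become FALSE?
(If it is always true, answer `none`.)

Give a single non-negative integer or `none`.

s_0={q,s}: (q | p)=True q=True p=False
s_1={p,q,r,s}: (q | p)=True q=True p=True
s_2={q,r,s}: (q | p)=True q=True p=False
s_3={q}: (q | p)=True q=True p=False
s_4={q,s}: (q | p)=True q=True p=False
s_5={q}: (q | p)=True q=True p=False
G((q | p)) holds globally = True
No violation — formula holds at every position.

Answer: none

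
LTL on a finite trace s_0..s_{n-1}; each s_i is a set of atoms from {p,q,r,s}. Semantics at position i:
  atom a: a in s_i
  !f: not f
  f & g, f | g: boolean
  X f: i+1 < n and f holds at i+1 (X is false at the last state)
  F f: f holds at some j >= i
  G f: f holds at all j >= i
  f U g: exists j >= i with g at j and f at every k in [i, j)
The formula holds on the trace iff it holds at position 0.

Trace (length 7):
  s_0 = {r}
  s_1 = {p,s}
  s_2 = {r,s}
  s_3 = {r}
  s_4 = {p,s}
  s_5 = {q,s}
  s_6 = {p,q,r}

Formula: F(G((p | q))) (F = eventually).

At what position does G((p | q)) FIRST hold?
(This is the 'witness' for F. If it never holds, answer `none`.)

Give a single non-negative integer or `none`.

s_0={r}: G((p | q))=False (p | q)=False p=False q=False
s_1={p,s}: G((p | q))=False (p | q)=True p=True q=False
s_2={r,s}: G((p | q))=False (p | q)=False p=False q=False
s_3={r}: G((p | q))=False (p | q)=False p=False q=False
s_4={p,s}: G((p | q))=True (p | q)=True p=True q=False
s_5={q,s}: G((p | q))=True (p | q)=True p=False q=True
s_6={p,q,r}: G((p | q))=True (p | q)=True p=True q=True
F(G((p | q))) holds; first witness at position 4.

Answer: 4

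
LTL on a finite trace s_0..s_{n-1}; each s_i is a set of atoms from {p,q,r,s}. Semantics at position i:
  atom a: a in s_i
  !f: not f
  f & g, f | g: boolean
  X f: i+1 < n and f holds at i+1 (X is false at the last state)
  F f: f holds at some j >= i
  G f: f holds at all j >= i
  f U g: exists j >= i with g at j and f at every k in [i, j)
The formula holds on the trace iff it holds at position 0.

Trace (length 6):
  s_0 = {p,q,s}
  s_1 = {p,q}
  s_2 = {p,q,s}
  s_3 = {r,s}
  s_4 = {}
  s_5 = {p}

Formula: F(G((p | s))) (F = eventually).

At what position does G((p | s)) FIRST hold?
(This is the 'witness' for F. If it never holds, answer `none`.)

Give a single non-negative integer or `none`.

Answer: 5

Derivation:
s_0={p,q,s}: G((p | s))=False (p | s)=True p=True s=True
s_1={p,q}: G((p | s))=False (p | s)=True p=True s=False
s_2={p,q,s}: G((p | s))=False (p | s)=True p=True s=True
s_3={r,s}: G((p | s))=False (p | s)=True p=False s=True
s_4={}: G((p | s))=False (p | s)=False p=False s=False
s_5={p}: G((p | s))=True (p | s)=True p=True s=False
F(G((p | s))) holds; first witness at position 5.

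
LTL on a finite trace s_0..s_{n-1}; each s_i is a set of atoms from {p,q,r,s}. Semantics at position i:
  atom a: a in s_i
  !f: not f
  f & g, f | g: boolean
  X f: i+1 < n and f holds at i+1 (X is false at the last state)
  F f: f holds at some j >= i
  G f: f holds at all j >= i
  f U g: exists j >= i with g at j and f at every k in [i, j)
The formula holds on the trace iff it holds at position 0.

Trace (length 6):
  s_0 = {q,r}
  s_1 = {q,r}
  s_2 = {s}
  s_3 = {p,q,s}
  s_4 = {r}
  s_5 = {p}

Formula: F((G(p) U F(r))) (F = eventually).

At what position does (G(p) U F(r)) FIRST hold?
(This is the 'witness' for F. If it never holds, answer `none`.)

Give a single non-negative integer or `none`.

s_0={q,r}: (G(p) U F(r))=True G(p)=False p=False F(r)=True r=True
s_1={q,r}: (G(p) U F(r))=True G(p)=False p=False F(r)=True r=True
s_2={s}: (G(p) U F(r))=True G(p)=False p=False F(r)=True r=False
s_3={p,q,s}: (G(p) U F(r))=True G(p)=False p=True F(r)=True r=False
s_4={r}: (G(p) U F(r))=True G(p)=False p=False F(r)=True r=True
s_5={p}: (G(p) U F(r))=False G(p)=True p=True F(r)=False r=False
F((G(p) U F(r))) holds; first witness at position 0.

Answer: 0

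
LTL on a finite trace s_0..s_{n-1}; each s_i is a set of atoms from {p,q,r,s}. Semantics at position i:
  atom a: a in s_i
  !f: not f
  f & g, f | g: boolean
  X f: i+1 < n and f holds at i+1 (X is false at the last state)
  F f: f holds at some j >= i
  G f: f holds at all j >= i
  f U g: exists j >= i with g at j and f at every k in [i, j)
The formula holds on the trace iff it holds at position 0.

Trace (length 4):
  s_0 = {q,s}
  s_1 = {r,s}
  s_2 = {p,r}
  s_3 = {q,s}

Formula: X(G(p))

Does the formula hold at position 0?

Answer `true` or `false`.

Answer: false

Derivation:
s_0={q,s}: X(G(p))=False G(p)=False p=False
s_1={r,s}: X(G(p))=False G(p)=False p=False
s_2={p,r}: X(G(p))=False G(p)=False p=True
s_3={q,s}: X(G(p))=False G(p)=False p=False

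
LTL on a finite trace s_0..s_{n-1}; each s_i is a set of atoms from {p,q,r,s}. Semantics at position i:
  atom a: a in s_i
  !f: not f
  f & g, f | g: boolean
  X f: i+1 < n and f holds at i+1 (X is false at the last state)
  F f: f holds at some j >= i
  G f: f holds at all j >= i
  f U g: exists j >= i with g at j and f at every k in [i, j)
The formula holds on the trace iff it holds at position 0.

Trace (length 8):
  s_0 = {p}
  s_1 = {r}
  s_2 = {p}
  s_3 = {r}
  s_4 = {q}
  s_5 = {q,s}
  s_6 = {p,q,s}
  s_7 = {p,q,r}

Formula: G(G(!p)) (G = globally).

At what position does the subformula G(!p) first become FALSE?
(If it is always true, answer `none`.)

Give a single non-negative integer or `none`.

s_0={p}: G(!p)=False !p=False p=True
s_1={r}: G(!p)=False !p=True p=False
s_2={p}: G(!p)=False !p=False p=True
s_3={r}: G(!p)=False !p=True p=False
s_4={q}: G(!p)=False !p=True p=False
s_5={q,s}: G(!p)=False !p=True p=False
s_6={p,q,s}: G(!p)=False !p=False p=True
s_7={p,q,r}: G(!p)=False !p=False p=True
G(G(!p)) holds globally = False
First violation at position 0.

Answer: 0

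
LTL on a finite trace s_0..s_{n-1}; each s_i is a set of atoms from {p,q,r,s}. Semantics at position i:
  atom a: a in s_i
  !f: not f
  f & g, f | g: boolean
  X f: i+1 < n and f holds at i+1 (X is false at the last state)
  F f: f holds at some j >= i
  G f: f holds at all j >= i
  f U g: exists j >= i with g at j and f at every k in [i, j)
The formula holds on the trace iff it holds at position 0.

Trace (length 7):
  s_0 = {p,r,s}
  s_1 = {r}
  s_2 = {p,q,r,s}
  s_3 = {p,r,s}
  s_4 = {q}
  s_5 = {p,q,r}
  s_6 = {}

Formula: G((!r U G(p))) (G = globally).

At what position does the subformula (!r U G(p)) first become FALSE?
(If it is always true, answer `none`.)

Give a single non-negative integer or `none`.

Answer: 0

Derivation:
s_0={p,r,s}: (!r U G(p))=False !r=False r=True G(p)=False p=True
s_1={r}: (!r U G(p))=False !r=False r=True G(p)=False p=False
s_2={p,q,r,s}: (!r U G(p))=False !r=False r=True G(p)=False p=True
s_3={p,r,s}: (!r U G(p))=False !r=False r=True G(p)=False p=True
s_4={q}: (!r U G(p))=False !r=True r=False G(p)=False p=False
s_5={p,q,r}: (!r U G(p))=False !r=False r=True G(p)=False p=True
s_6={}: (!r U G(p))=False !r=True r=False G(p)=False p=False
G((!r U G(p))) holds globally = False
First violation at position 0.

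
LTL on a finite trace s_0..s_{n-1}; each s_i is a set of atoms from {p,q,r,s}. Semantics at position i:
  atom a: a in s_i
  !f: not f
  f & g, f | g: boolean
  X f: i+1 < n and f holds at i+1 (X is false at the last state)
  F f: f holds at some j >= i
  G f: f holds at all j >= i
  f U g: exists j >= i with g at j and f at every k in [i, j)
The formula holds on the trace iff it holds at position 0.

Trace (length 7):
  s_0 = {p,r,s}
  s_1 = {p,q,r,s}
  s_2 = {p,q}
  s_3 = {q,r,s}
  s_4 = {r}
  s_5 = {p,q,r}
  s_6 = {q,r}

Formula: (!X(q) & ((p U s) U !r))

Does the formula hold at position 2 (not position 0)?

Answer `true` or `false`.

Answer: false

Derivation:
s_0={p,r,s}: (!X(q) & ((p U s) U !r))=False !X(q)=False X(q)=True q=False ((p U s) U !r)=True (p U s)=True p=True s=True !r=False r=True
s_1={p,q,r,s}: (!X(q) & ((p U s) U !r))=False !X(q)=False X(q)=True q=True ((p U s) U !r)=True (p U s)=True p=True s=True !r=False r=True
s_2={p,q}: (!X(q) & ((p U s) U !r))=False !X(q)=False X(q)=True q=True ((p U s) U !r)=True (p U s)=True p=True s=False !r=True r=False
s_3={q,r,s}: (!X(q) & ((p U s) U !r))=False !X(q)=True X(q)=False q=True ((p U s) U !r)=False (p U s)=True p=False s=True !r=False r=True
s_4={r}: (!X(q) & ((p U s) U !r))=False !X(q)=False X(q)=True q=False ((p U s) U !r)=False (p U s)=False p=False s=False !r=False r=True
s_5={p,q,r}: (!X(q) & ((p U s) U !r))=False !X(q)=False X(q)=True q=True ((p U s) U !r)=False (p U s)=False p=True s=False !r=False r=True
s_6={q,r}: (!X(q) & ((p U s) U !r))=False !X(q)=True X(q)=False q=True ((p U s) U !r)=False (p U s)=False p=False s=False !r=False r=True
Evaluating at position 2: result = False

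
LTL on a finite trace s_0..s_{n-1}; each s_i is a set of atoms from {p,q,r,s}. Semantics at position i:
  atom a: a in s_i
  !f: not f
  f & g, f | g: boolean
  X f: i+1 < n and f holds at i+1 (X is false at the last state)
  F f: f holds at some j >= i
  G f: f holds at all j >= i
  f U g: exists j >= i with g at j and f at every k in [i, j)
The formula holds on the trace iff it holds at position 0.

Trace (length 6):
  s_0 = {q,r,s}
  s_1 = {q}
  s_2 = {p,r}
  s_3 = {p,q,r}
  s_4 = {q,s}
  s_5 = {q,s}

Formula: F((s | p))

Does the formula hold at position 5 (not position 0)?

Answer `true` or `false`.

Answer: true

Derivation:
s_0={q,r,s}: F((s | p))=True (s | p)=True s=True p=False
s_1={q}: F((s | p))=True (s | p)=False s=False p=False
s_2={p,r}: F((s | p))=True (s | p)=True s=False p=True
s_3={p,q,r}: F((s | p))=True (s | p)=True s=False p=True
s_4={q,s}: F((s | p))=True (s | p)=True s=True p=False
s_5={q,s}: F((s | p))=True (s | p)=True s=True p=False
Evaluating at position 5: result = True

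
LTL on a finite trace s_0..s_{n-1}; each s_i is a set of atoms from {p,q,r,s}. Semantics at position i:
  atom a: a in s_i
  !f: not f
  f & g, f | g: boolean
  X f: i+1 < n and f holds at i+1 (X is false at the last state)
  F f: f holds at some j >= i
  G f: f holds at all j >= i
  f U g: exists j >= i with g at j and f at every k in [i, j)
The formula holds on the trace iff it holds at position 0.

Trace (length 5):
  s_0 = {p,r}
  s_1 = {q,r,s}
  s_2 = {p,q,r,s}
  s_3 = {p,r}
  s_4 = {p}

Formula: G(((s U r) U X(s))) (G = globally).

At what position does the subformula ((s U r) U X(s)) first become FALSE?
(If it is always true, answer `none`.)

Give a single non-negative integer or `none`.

s_0={p,r}: ((s U r) U X(s))=True (s U r)=True s=False r=True X(s)=True
s_1={q,r,s}: ((s U r) U X(s))=True (s U r)=True s=True r=True X(s)=True
s_2={p,q,r,s}: ((s U r) U X(s))=False (s U r)=True s=True r=True X(s)=False
s_3={p,r}: ((s U r) U X(s))=False (s U r)=True s=False r=True X(s)=False
s_4={p}: ((s U r) U X(s))=False (s U r)=False s=False r=False X(s)=False
G(((s U r) U X(s))) holds globally = False
First violation at position 2.

Answer: 2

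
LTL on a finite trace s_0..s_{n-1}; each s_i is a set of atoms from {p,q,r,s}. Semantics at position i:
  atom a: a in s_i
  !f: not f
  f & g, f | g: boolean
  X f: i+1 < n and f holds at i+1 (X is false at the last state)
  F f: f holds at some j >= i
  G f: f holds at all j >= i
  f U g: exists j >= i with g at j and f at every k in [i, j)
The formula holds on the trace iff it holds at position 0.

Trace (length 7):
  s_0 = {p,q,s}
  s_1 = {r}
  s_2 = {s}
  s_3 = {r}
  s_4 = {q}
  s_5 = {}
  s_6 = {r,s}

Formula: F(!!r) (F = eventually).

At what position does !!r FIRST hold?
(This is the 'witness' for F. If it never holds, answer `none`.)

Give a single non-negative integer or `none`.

s_0={p,q,s}: !!r=False !r=True r=False
s_1={r}: !!r=True !r=False r=True
s_2={s}: !!r=False !r=True r=False
s_3={r}: !!r=True !r=False r=True
s_4={q}: !!r=False !r=True r=False
s_5={}: !!r=False !r=True r=False
s_6={r,s}: !!r=True !r=False r=True
F(!!r) holds; first witness at position 1.

Answer: 1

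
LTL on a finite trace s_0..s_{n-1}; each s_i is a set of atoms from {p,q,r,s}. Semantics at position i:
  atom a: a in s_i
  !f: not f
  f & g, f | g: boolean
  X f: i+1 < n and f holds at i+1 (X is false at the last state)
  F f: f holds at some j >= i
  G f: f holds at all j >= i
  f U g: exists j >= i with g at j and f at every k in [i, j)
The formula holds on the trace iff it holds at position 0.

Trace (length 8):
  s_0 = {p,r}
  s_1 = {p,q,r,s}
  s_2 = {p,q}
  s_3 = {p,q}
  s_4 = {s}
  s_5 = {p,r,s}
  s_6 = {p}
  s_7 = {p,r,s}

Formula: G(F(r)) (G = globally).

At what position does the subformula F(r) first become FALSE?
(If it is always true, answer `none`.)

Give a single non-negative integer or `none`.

Answer: none

Derivation:
s_0={p,r}: F(r)=True r=True
s_1={p,q,r,s}: F(r)=True r=True
s_2={p,q}: F(r)=True r=False
s_3={p,q}: F(r)=True r=False
s_4={s}: F(r)=True r=False
s_5={p,r,s}: F(r)=True r=True
s_6={p}: F(r)=True r=False
s_7={p,r,s}: F(r)=True r=True
G(F(r)) holds globally = True
No violation — formula holds at every position.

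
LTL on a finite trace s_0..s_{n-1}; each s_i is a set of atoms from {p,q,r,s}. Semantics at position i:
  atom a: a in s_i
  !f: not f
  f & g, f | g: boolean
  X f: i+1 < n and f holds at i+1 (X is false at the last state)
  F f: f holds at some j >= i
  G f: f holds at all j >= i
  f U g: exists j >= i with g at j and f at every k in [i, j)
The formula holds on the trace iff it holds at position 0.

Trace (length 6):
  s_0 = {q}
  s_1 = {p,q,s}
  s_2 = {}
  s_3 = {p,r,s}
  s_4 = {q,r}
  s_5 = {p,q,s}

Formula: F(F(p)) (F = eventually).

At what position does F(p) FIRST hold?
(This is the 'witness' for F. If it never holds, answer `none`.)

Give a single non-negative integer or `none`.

s_0={q}: F(p)=True p=False
s_1={p,q,s}: F(p)=True p=True
s_2={}: F(p)=True p=False
s_3={p,r,s}: F(p)=True p=True
s_4={q,r}: F(p)=True p=False
s_5={p,q,s}: F(p)=True p=True
F(F(p)) holds; first witness at position 0.

Answer: 0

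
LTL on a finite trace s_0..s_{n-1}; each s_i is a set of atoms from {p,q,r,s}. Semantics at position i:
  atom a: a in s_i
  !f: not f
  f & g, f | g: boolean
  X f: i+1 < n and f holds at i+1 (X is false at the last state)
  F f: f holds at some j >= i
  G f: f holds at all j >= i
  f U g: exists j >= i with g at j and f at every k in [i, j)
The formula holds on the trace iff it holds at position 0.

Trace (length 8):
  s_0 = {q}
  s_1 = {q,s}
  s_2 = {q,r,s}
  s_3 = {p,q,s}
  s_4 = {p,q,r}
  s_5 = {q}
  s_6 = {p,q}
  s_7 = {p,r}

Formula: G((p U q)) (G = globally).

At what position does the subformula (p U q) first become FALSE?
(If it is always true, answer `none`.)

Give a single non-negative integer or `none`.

Answer: 7

Derivation:
s_0={q}: (p U q)=True p=False q=True
s_1={q,s}: (p U q)=True p=False q=True
s_2={q,r,s}: (p U q)=True p=False q=True
s_3={p,q,s}: (p U q)=True p=True q=True
s_4={p,q,r}: (p U q)=True p=True q=True
s_5={q}: (p U q)=True p=False q=True
s_6={p,q}: (p U q)=True p=True q=True
s_7={p,r}: (p U q)=False p=True q=False
G((p U q)) holds globally = False
First violation at position 7.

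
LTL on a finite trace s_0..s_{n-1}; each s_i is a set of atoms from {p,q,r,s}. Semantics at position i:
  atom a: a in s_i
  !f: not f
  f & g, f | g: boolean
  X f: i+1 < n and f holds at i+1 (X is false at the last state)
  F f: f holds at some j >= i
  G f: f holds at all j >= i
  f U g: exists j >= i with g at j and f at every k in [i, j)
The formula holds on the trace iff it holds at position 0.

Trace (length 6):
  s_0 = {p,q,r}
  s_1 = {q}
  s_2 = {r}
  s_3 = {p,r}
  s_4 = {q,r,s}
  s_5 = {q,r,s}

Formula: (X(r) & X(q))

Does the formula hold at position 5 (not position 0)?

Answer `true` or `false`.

s_0={p,q,r}: (X(r) & X(q))=False X(r)=False r=True X(q)=True q=True
s_1={q}: (X(r) & X(q))=False X(r)=True r=False X(q)=False q=True
s_2={r}: (X(r) & X(q))=False X(r)=True r=True X(q)=False q=False
s_3={p,r}: (X(r) & X(q))=True X(r)=True r=True X(q)=True q=False
s_4={q,r,s}: (X(r) & X(q))=True X(r)=True r=True X(q)=True q=True
s_5={q,r,s}: (X(r) & X(q))=False X(r)=False r=True X(q)=False q=True
Evaluating at position 5: result = False

Answer: false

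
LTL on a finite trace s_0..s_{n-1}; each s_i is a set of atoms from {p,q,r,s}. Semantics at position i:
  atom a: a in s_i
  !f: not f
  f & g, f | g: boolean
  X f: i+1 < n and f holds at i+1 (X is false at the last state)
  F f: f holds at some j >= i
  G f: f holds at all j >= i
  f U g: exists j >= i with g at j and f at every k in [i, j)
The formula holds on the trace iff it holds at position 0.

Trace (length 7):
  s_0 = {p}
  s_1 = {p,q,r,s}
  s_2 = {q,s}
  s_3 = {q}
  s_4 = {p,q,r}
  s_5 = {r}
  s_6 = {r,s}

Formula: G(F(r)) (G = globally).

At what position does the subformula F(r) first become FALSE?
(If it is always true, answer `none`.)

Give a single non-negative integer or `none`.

Answer: none

Derivation:
s_0={p}: F(r)=True r=False
s_1={p,q,r,s}: F(r)=True r=True
s_2={q,s}: F(r)=True r=False
s_3={q}: F(r)=True r=False
s_4={p,q,r}: F(r)=True r=True
s_5={r}: F(r)=True r=True
s_6={r,s}: F(r)=True r=True
G(F(r)) holds globally = True
No violation — formula holds at every position.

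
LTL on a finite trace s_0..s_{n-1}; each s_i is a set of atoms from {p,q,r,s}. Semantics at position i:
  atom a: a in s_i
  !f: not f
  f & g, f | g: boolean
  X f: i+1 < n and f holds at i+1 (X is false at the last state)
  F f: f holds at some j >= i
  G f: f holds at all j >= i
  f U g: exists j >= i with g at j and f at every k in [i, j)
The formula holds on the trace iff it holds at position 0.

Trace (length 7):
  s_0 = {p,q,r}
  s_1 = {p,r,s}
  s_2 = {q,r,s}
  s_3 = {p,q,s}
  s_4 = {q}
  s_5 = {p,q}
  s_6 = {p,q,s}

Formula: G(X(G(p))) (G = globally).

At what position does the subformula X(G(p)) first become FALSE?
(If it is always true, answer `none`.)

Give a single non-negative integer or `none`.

s_0={p,q,r}: X(G(p))=False G(p)=False p=True
s_1={p,r,s}: X(G(p))=False G(p)=False p=True
s_2={q,r,s}: X(G(p))=False G(p)=False p=False
s_3={p,q,s}: X(G(p))=False G(p)=False p=True
s_4={q}: X(G(p))=True G(p)=False p=False
s_5={p,q}: X(G(p))=True G(p)=True p=True
s_6={p,q,s}: X(G(p))=False G(p)=True p=True
G(X(G(p))) holds globally = False
First violation at position 0.

Answer: 0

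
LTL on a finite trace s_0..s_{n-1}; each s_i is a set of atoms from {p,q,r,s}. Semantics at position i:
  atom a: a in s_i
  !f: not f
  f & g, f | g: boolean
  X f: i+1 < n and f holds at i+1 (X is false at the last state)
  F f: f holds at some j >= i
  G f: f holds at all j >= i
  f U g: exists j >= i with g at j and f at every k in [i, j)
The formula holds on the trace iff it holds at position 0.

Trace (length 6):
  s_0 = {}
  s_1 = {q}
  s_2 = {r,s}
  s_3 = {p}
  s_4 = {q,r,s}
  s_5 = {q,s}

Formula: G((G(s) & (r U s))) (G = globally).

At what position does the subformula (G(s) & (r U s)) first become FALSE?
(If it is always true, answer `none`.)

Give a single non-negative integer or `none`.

Answer: 0

Derivation:
s_0={}: (G(s) & (r U s))=False G(s)=False s=False (r U s)=False r=False
s_1={q}: (G(s) & (r U s))=False G(s)=False s=False (r U s)=False r=False
s_2={r,s}: (G(s) & (r U s))=False G(s)=False s=True (r U s)=True r=True
s_3={p}: (G(s) & (r U s))=False G(s)=False s=False (r U s)=False r=False
s_4={q,r,s}: (G(s) & (r U s))=True G(s)=True s=True (r U s)=True r=True
s_5={q,s}: (G(s) & (r U s))=True G(s)=True s=True (r U s)=True r=False
G((G(s) & (r U s))) holds globally = False
First violation at position 0.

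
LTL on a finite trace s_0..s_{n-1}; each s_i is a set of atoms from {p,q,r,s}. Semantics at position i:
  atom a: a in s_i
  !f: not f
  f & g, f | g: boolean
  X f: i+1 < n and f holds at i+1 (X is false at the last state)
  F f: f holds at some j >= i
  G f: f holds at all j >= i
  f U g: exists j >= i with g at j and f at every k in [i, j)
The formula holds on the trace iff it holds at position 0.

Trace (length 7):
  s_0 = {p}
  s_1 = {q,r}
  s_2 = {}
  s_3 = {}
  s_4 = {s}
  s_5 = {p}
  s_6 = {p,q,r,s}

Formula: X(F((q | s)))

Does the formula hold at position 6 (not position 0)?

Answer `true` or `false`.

Answer: false

Derivation:
s_0={p}: X(F((q | s)))=True F((q | s))=True (q | s)=False q=False s=False
s_1={q,r}: X(F((q | s)))=True F((q | s))=True (q | s)=True q=True s=False
s_2={}: X(F((q | s)))=True F((q | s))=True (q | s)=False q=False s=False
s_3={}: X(F((q | s)))=True F((q | s))=True (q | s)=False q=False s=False
s_4={s}: X(F((q | s)))=True F((q | s))=True (q | s)=True q=False s=True
s_5={p}: X(F((q | s)))=True F((q | s))=True (q | s)=False q=False s=False
s_6={p,q,r,s}: X(F((q | s)))=False F((q | s))=True (q | s)=True q=True s=True
Evaluating at position 6: result = False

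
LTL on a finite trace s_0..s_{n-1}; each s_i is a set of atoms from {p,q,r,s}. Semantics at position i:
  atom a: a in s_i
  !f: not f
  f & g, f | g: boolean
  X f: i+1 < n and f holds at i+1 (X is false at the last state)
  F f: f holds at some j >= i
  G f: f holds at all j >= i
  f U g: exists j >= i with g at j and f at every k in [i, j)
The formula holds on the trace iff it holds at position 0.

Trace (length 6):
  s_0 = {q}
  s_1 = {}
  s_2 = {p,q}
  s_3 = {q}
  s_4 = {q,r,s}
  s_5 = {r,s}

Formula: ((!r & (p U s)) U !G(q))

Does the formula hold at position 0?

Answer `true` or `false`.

Answer: true

Derivation:
s_0={q}: ((!r & (p U s)) U !G(q))=True (!r & (p U s))=False !r=True r=False (p U s)=False p=False s=False !G(q)=True G(q)=False q=True
s_1={}: ((!r & (p U s)) U !G(q))=True (!r & (p U s))=False !r=True r=False (p U s)=False p=False s=False !G(q)=True G(q)=False q=False
s_2={p,q}: ((!r & (p U s)) U !G(q))=True (!r & (p U s))=False !r=True r=False (p U s)=False p=True s=False !G(q)=True G(q)=False q=True
s_3={q}: ((!r & (p U s)) U !G(q))=True (!r & (p U s))=False !r=True r=False (p U s)=False p=False s=False !G(q)=True G(q)=False q=True
s_4={q,r,s}: ((!r & (p U s)) U !G(q))=True (!r & (p U s))=False !r=False r=True (p U s)=True p=False s=True !G(q)=True G(q)=False q=True
s_5={r,s}: ((!r & (p U s)) U !G(q))=True (!r & (p U s))=False !r=False r=True (p U s)=True p=False s=True !G(q)=True G(q)=False q=False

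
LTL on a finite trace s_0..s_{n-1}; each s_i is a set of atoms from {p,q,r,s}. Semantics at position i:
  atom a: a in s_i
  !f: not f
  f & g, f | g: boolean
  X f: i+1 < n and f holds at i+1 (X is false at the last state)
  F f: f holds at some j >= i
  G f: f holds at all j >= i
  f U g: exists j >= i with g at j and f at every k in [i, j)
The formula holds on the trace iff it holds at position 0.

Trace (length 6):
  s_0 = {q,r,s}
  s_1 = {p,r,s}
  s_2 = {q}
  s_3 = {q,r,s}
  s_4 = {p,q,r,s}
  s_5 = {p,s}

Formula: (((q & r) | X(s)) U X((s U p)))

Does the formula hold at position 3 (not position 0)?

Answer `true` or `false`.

s_0={q,r,s}: (((q & r) | X(s)) U X((s U p)))=True ((q & r) | X(s))=True (q & r)=True q=True r=True X(s)=True s=True X((s U p))=True (s U p)=True p=False
s_1={p,r,s}: (((q & r) | X(s)) U X((s U p)))=False ((q & r) | X(s))=False (q & r)=False q=False r=True X(s)=False s=True X((s U p))=False (s U p)=True p=True
s_2={q}: (((q & r) | X(s)) U X((s U p)))=True ((q & r) | X(s))=True (q & r)=False q=True r=False X(s)=True s=False X((s U p))=True (s U p)=False p=False
s_3={q,r,s}: (((q & r) | X(s)) U X((s U p)))=True ((q & r) | X(s))=True (q & r)=True q=True r=True X(s)=True s=True X((s U p))=True (s U p)=True p=False
s_4={p,q,r,s}: (((q & r) | X(s)) U X((s U p)))=True ((q & r) | X(s))=True (q & r)=True q=True r=True X(s)=True s=True X((s U p))=True (s U p)=True p=True
s_5={p,s}: (((q & r) | X(s)) U X((s U p)))=False ((q & r) | X(s))=False (q & r)=False q=False r=False X(s)=False s=True X((s U p))=False (s U p)=True p=True
Evaluating at position 3: result = True

Answer: true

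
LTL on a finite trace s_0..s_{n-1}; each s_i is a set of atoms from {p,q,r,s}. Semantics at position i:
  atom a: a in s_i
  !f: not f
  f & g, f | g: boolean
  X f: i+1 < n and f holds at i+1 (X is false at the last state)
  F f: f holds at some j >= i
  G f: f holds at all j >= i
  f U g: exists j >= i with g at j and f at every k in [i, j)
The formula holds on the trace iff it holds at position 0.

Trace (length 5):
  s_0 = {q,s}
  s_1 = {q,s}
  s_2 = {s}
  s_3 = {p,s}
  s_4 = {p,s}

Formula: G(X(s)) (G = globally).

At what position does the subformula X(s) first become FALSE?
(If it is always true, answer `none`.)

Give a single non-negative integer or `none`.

Answer: 4

Derivation:
s_0={q,s}: X(s)=True s=True
s_1={q,s}: X(s)=True s=True
s_2={s}: X(s)=True s=True
s_3={p,s}: X(s)=True s=True
s_4={p,s}: X(s)=False s=True
G(X(s)) holds globally = False
First violation at position 4.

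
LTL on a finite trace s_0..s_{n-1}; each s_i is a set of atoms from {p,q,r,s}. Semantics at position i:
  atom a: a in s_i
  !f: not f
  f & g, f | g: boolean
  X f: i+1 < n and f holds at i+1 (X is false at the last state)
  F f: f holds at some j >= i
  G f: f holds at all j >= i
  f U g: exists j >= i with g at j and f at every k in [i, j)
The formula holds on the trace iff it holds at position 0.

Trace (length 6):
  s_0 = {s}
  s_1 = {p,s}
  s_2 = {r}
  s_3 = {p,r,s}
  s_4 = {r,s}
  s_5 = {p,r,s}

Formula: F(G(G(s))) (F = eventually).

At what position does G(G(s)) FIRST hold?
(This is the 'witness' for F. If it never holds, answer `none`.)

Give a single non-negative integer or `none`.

s_0={s}: G(G(s))=False G(s)=False s=True
s_1={p,s}: G(G(s))=False G(s)=False s=True
s_2={r}: G(G(s))=False G(s)=False s=False
s_3={p,r,s}: G(G(s))=True G(s)=True s=True
s_4={r,s}: G(G(s))=True G(s)=True s=True
s_5={p,r,s}: G(G(s))=True G(s)=True s=True
F(G(G(s))) holds; first witness at position 3.

Answer: 3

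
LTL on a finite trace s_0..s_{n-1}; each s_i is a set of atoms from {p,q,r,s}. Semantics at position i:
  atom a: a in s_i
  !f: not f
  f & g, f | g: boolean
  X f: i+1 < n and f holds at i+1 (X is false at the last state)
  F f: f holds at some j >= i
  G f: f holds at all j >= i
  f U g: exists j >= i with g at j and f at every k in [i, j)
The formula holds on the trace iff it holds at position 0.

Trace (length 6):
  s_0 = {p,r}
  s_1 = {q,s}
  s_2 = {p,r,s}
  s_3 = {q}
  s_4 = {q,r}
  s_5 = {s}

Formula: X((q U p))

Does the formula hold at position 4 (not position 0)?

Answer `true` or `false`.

Answer: false

Derivation:
s_0={p,r}: X((q U p))=True (q U p)=True q=False p=True
s_1={q,s}: X((q U p))=True (q U p)=True q=True p=False
s_2={p,r,s}: X((q U p))=False (q U p)=True q=False p=True
s_3={q}: X((q U p))=False (q U p)=False q=True p=False
s_4={q,r}: X((q U p))=False (q U p)=False q=True p=False
s_5={s}: X((q U p))=False (q U p)=False q=False p=False
Evaluating at position 4: result = False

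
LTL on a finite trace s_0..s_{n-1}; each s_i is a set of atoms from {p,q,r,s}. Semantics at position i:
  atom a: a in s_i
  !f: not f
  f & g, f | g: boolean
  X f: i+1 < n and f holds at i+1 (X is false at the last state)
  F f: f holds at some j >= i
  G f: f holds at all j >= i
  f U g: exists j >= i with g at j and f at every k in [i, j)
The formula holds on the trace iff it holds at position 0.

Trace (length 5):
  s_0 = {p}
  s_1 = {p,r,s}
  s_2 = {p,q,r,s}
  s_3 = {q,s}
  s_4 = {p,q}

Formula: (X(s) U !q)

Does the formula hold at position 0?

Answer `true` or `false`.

Answer: true

Derivation:
s_0={p}: (X(s) U !q)=True X(s)=True s=False !q=True q=False
s_1={p,r,s}: (X(s) U !q)=True X(s)=True s=True !q=True q=False
s_2={p,q,r,s}: (X(s) U !q)=False X(s)=True s=True !q=False q=True
s_3={q,s}: (X(s) U !q)=False X(s)=False s=True !q=False q=True
s_4={p,q}: (X(s) U !q)=False X(s)=False s=False !q=False q=True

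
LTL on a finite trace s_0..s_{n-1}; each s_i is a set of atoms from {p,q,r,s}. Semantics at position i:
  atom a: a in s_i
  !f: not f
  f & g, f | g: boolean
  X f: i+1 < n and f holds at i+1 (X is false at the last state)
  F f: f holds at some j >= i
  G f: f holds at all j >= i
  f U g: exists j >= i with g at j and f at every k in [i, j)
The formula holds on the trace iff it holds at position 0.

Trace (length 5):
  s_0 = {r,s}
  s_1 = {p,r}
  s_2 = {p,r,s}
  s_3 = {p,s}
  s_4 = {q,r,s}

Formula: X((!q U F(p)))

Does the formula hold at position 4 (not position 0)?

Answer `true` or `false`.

s_0={r,s}: X((!q U F(p)))=True (!q U F(p))=True !q=True q=False F(p)=True p=False
s_1={p,r}: X((!q U F(p)))=True (!q U F(p))=True !q=True q=False F(p)=True p=True
s_2={p,r,s}: X((!q U F(p)))=True (!q U F(p))=True !q=True q=False F(p)=True p=True
s_3={p,s}: X((!q U F(p)))=False (!q U F(p))=True !q=True q=False F(p)=True p=True
s_4={q,r,s}: X((!q U F(p)))=False (!q U F(p))=False !q=False q=True F(p)=False p=False
Evaluating at position 4: result = False

Answer: false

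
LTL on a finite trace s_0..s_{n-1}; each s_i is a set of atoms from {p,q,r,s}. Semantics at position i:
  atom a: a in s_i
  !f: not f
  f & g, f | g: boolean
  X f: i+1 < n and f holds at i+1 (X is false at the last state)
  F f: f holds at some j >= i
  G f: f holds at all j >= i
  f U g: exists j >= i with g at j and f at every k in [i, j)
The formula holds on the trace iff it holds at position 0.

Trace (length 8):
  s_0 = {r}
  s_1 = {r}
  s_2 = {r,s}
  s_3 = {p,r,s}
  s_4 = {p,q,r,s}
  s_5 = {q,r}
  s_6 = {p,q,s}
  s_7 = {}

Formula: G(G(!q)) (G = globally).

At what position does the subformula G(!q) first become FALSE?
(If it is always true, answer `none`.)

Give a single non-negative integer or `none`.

Answer: 0

Derivation:
s_0={r}: G(!q)=False !q=True q=False
s_1={r}: G(!q)=False !q=True q=False
s_2={r,s}: G(!q)=False !q=True q=False
s_3={p,r,s}: G(!q)=False !q=True q=False
s_4={p,q,r,s}: G(!q)=False !q=False q=True
s_5={q,r}: G(!q)=False !q=False q=True
s_6={p,q,s}: G(!q)=False !q=False q=True
s_7={}: G(!q)=True !q=True q=False
G(G(!q)) holds globally = False
First violation at position 0.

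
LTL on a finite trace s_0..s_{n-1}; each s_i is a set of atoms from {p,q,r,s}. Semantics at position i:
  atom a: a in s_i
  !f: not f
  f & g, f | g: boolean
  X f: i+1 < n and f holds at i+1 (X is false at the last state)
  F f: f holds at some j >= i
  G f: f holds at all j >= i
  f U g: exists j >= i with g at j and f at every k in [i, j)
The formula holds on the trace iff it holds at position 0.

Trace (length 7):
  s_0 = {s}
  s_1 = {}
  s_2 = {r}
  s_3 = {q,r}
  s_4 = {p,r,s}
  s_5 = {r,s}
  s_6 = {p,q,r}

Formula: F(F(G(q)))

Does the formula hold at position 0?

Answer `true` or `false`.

Answer: true

Derivation:
s_0={s}: F(F(G(q)))=True F(G(q))=True G(q)=False q=False
s_1={}: F(F(G(q)))=True F(G(q))=True G(q)=False q=False
s_2={r}: F(F(G(q)))=True F(G(q))=True G(q)=False q=False
s_3={q,r}: F(F(G(q)))=True F(G(q))=True G(q)=False q=True
s_4={p,r,s}: F(F(G(q)))=True F(G(q))=True G(q)=False q=False
s_5={r,s}: F(F(G(q)))=True F(G(q))=True G(q)=False q=False
s_6={p,q,r}: F(F(G(q)))=True F(G(q))=True G(q)=True q=True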